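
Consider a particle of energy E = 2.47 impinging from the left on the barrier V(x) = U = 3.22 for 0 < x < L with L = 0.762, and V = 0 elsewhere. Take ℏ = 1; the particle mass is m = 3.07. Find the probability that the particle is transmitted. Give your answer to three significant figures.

T = 0.105

E < U: inside the barrier ψ ∝ e^{±κx} with κ = √(2m(U − E))/ℏ = 2.146.
κL = 1.635, sinh(κL) = 2.468.
Matching ψ, ψ′ at both faces gives T = [1 + U² sinh²(κL) / (4E(U − E))]⁻¹ = 1/9.521 = 0.105.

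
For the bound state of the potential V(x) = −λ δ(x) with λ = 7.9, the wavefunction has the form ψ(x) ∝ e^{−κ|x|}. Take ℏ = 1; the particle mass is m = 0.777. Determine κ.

κ = 6.14

Integrate −(ℏ²/2m)ψ'' − λδ(x)ψ = Eψ from −ε to +ε: the ψ'' term gives ψ'(0⁺) − ψ'(0⁻) and the δ term gives −(2mλ/ℏ²)ψ(0).
With ψ ∝ e^{−κ|x|} this yields −2κ = −2mλ/ℏ², so κ = mλ/ℏ² = 6.138.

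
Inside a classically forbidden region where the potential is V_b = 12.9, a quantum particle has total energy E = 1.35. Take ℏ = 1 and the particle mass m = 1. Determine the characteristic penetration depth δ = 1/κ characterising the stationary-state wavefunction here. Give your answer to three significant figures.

Since E < V_b the TISE in this region is ψ'' = κ²ψ with κ = √(2m(V_b − E))/ℏ.
κ = √(2 × 1 × 11.55) = 4.806. The penetration depth is δ = 1/κ = 0.208.

δ = 0.208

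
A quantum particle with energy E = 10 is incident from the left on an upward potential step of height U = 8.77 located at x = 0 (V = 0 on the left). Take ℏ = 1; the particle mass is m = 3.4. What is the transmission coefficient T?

On each side the TISE gives plane waves with k = √(2m(E − V))/ℏ: k₁ = √(2·3.4·10) = 8.246, k₂ = √(2·3.4·1.23) = 2.892.
Matching ψ and ψ′ at x = 0 gives r = (k₁ − k₂)/(k₁ + k₂), so R = r² = 0.2311 and T = 1 − R = 0.7689.

T = 0.769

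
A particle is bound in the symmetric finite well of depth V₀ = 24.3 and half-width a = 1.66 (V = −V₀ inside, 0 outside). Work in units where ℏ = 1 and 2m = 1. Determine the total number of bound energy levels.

The dimensionless depth is z₀ = a√(2mV₀)/ℏ = 1.66 × √(24.30) = 8.183.
The even/odd transcendental equations gain one root per π/2 in z₀, giving N = 1 + ⌊2z₀/π⌋ = 1 + ⌊5.209⌋ = 6.

N = 6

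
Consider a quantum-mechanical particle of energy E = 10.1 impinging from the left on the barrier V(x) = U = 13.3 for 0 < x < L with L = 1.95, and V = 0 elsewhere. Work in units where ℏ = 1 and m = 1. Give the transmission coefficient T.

Since E < U the interior solution is evanescent with decay constant κ = √(2m(U − E))/ℏ = 2.530.
κL = 4.933, sinh(κL) = 69.40.
Matching ψ, ψ′ at both faces gives T = [1 + U² sinh²(κL) / (4E(U − E))]⁻¹ = 1/6592 = 0.000152.

T = 0.000152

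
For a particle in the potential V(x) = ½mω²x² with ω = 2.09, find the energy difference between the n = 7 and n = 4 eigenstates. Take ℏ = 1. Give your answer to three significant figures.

E_n = ℏω(n + ½), so ΔE = (7 − 4) ℏω = 3 × 2.09 = 6.270.

ΔE = 6.27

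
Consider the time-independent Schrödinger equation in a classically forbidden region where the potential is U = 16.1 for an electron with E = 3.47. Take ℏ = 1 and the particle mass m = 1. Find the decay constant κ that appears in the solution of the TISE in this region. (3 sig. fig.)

κ = 5.03

Since E < U the TISE in this region is ψ'' = κ²ψ with κ = √(2m(U − E))/ℏ.
κ = √(2 × 1 × 12.63) = 5.026.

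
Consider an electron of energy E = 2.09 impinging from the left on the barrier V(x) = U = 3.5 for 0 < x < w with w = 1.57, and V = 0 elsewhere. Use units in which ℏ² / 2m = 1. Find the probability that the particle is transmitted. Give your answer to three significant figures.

Since E < U the interior solution is evanescent with decay constant κ = √(2m(U − E))/ℏ = 1.187.
κw = 1.864, sinh(κw) = 3.148.
Matching ψ, ψ′ at both faces gives T = [1 + U² sinh²(κw) / (4E(U − E))]⁻¹ = 1/11.30 = 0.0885.

T = 0.0885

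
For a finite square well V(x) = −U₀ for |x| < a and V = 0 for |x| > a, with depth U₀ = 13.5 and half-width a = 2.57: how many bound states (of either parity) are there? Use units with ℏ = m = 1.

The dimensionless depth is z₀ = a√(2mU₀)/ℏ = 2.57 × √(27.00) = 13.35.
The even/odd transcendental equations gain one root per π/2 in z₀, giving N = 1 + ⌊2z₀/π⌋ = 1 + ⌊8.501⌋ = 9.

N = 9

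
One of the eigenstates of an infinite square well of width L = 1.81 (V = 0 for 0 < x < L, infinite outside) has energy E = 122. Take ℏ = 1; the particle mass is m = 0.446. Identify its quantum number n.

n = 6

From E_n = n²π²ℏ²/(2mL²) invert to n = √(2mL²E)/(πℏ).
n = (1.81/π) × √(2 × 0.446 × 122) = 6.010 → n = 6.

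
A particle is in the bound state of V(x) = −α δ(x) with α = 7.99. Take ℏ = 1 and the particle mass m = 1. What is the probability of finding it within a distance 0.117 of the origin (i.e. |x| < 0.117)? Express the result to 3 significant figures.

The normalised bound state is ψ = √κ e^{−κ|x|} with κ = mα/ℏ² = 7.990.
P(|x| < d) = ∫_{−d}^{d} κ e^{−2κ|x|} dx = 1 − e^{−2κd} = 1 − e^{−1.870} = 0.8458.

P = 0.846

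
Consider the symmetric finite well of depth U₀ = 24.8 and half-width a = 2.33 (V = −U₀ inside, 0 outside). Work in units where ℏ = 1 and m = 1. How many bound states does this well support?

Define the well-strength parameter z₀ = (a/ℏ)√(2mU₀) = 2.33 × √(2·1·24.8) = 16.41.
The even/odd transcendental equations gain one root per π/2 in z₀, giving N = 1 + ⌊2z₀/π⌋ = 1 + ⌊10.45⌋ = 11.

N = 11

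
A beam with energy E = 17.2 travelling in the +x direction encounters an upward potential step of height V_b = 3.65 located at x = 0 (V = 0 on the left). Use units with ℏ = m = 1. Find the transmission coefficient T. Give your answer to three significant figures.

The wavenumbers are k₁ = √(2mE)/ℏ = 5.865 on the left and k₂ = √(2m(E − V_b))/ℏ = 5.206 on the right.
Continuity of ψ and ψ′ at the step yields the reflection amplitude r = (k₁ − k₂)/(k₁ + k₂) = 0.05956; thus R = |r|² = 0.003547, T = 0.9965.

T = 0.996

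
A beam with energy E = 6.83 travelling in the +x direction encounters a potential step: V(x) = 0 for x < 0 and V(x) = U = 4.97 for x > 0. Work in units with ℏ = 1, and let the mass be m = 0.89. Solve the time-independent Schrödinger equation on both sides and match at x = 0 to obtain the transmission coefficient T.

T = 0.901

On each side the TISE gives plane waves with k = √(2m(E − V))/ℏ: k₁ = √(2·0.89·6.83) = 3.487, k₂ = √(2·0.89·1.86) = 1.820.
Matching ψ and ψ′ at x = 0 gives r = (k₁ − k₂)/(k₁ + k₂), so R = r² = 0.09872 and T = 1 − R = 0.9013.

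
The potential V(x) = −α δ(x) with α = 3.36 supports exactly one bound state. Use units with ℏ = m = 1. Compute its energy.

For x ≠ 0 the bound state is ψ ∝ e^{−κ|x|}; integrating the TISE across the delta gives the cusp condition 2κ = 2mα/ℏ², so κ = 3.360.
Then E = −ℏ²κ²/(2m) = −mα²/(2ℏ²) = -5.645.

E = -5.64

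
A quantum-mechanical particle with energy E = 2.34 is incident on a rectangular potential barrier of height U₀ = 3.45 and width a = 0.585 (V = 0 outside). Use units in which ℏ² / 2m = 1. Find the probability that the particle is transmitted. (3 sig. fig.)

T = 0.670

E < U₀: inside the barrier ψ ∝ e^{±κx} with κ = √(2m(U₀ − E))/ℏ = 1.054.
κa = 0.6163, sinh(κa) = 0.6561.
The exact tunnelling result is T⁻¹ = 1 + U₀² sinh²(κa) / [4E(U₀ − E)] = 1.493, so T = 0.670.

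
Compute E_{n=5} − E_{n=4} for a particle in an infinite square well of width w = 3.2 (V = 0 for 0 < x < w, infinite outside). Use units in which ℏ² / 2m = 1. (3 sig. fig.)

E_n = n²π²ℏ²/(2mw²), so ΔE = (5² − 4²) π²ℏ²/(2mw²).
ΔE = 9 × π² / (2 × 0.5 × 3.2²) = 8.674.

ΔE = 8.67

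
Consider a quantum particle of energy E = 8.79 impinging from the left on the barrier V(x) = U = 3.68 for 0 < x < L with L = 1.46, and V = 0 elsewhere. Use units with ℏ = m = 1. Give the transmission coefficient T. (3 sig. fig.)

Above the barrier the interior wavenumber is k₂ = √(2m(E − U))/ℏ = 3.197, giving phase k₂L = 4.667.
Matching at both interfaces gives T⁻¹ = 1 + U² sin²(k₂L) / [4E(E − U)] = 1.075, hence T = 0.930.

T = 0.930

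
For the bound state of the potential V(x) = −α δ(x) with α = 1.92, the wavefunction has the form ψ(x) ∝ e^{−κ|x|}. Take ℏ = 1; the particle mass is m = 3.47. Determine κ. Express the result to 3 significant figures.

κ = 6.66

Integrate −(ℏ²/2m)ψ'' − αδ(x)ψ = Eψ from −ε to +ε: the ψ'' term gives ψ'(0⁺) − ψ'(0⁻) and the δ term gives −(2mα/ℏ²)ψ(0).
With ψ ∝ e^{−κ|x|} this yields −2κ = −2mα/ℏ², so κ = mα/ℏ² = 6.662.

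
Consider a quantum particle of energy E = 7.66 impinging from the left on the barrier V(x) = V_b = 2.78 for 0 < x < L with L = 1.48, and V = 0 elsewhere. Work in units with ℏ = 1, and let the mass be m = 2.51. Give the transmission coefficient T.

T = 0.963

E > V_b: inside the barrier k₂ = √(2m(E − V_b))/ℏ = 4.950, k₂L = 7.325.
Matching at both interfaces gives T⁻¹ = 1 + V_b² sin²(k₂L) / [4E(E − V_b)] = 1.039, hence T = 0.963.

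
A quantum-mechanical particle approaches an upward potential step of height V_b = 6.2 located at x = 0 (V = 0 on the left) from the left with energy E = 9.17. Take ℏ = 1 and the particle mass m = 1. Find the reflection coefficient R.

R = 0.0754

The wavenumbers are k₁ = √(2mE)/ℏ = 4.283 on the left and k₂ = √(2m(E − V_b))/ℏ = 2.437 on the right.
Continuity of ψ and ψ′ at the step yields the reflection amplitude r = (k₁ − k₂)/(k₁ + k₂) = 0.2746; thus R = |r|² = 0.07541, T = 0.9246.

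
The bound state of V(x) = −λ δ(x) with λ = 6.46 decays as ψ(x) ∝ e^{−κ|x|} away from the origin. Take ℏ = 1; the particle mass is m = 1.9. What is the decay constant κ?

κ = 12.3

Integrate −(ℏ²/2m)ψ'' − λδ(x)ψ = Eψ from −ε to +ε: the ψ'' term gives ψ'(0⁺) − ψ'(0⁻) and the δ term gives −(2mλ/ℏ²)ψ(0).
With ψ ∝ e^{−κ|x|} this yields −2κ = −2mλ/ℏ², so κ = mλ/ℏ² = 12.27.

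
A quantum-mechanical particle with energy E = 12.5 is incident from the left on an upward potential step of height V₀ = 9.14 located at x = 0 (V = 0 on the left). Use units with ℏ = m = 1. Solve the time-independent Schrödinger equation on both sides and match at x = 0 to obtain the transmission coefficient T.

T = 0.899

On each side the TISE gives plane waves with k = √(2m(E − V))/ℏ: k₁ = √(2·1·12.5) = 5.000, k₂ = √(2·1·3.36) = 2.592.
Continuity of ψ and ψ′ at the step yields the reflection amplitude r = (k₁ − k₂)/(k₁ + k₂) = 0.3171; thus R = |r|² = 0.1006, T = 0.8994.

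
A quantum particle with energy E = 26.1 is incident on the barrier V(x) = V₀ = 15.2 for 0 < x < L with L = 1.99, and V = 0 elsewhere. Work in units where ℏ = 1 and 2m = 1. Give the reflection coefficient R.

R = 0.0160

Above the barrier the interior wavenumber is k₂ = √(2m(E − V₀))/ℏ = 3.302, giving phase k₂L = 6.570.
Matching at both interfaces gives T⁻¹ = 1 + V₀² sin²(k₂L) / [4E(E − V₀)] = 1.016, hence T = 0.984.
R = 1 − T = 0.0160.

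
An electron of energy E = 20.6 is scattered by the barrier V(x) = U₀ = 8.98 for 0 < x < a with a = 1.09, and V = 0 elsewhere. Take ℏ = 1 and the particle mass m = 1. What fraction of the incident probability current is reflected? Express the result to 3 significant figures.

R = 0.0582

E > U₀: inside the barrier k₂ = √(2m(E − U₀))/ℏ = 4.821, k₂a = 5.255.
T = [1 + U₀² sin²(k₂a) / (4E(E − U₀))]⁻¹ = 1/1.062 = 0.942.
R = 1 − T = 0.0582.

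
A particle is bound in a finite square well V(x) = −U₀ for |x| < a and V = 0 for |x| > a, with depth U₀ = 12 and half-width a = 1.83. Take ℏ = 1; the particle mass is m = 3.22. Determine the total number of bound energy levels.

N = 11

Define the well-strength parameter z₀ = (a/ℏ)√(2mU₀) = 1.83 × √(2·3.22·12) = 16.09.
The even/odd transcendental equations gain one root per π/2 in z₀, giving N = 1 + ⌊2z₀/π⌋ = 1 + ⌊10.24⌋ = 11.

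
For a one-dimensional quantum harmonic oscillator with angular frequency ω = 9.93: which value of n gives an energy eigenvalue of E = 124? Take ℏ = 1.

n = 12

E_n = ℏω(n + ½) ⇒ n = E/(ℏω) − ½ = 124/9.93 − 0.5 = 11.987 → n = 12.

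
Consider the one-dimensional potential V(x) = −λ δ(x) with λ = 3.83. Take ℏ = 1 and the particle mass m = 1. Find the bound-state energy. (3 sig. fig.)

E = -7.33

The bound state is ψ(x) = √κ e^{−κ|x|}. The derivative jump ψ'(0⁺) − ψ'(0⁻) = −(2mλ/ℏ²)ψ(0) fixes κ = mλ/ℏ² = 3.830.
Then E = −ℏ²κ²/(2m) = −mλ²/(2ℏ²) = -7.334.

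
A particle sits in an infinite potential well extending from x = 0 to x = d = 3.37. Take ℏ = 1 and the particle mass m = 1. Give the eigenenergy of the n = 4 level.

E = 6.95

The infinite-well eigenfunctions ψ_n = √(2/d) sin(nπx/d) vanish at both walls, giving E_n = n²π²ℏ²/(2md²).
E_4 = 4² × π² / (2 × 1 × 3.37²) = 6.952.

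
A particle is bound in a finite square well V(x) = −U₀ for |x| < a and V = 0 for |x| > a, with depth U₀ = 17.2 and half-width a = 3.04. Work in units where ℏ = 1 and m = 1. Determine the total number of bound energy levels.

N = 12

Define the well-strength parameter z₀ = (a/ℏ)√(2mU₀) = 3.04 × √(2·1·17.2) = 17.83.
The even/odd transcendental equations gain one root per π/2 in z₀, giving N = 1 + ⌊2z₀/π⌋ = 1 + ⌊11.35⌋ = 12.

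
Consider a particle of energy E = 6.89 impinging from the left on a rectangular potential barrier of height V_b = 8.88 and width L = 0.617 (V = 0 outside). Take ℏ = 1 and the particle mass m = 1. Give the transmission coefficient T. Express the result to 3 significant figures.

T = 0.221

E < V_b: inside the barrier ψ ∝ e^{±κx} with κ = √(2m(V_b − E))/ℏ = 1.995.
κL = 1.231, sinh(κL) = 1.566.
Matching ψ, ψ′ at both faces gives T = [1 + V_b² sinh²(κL) / (4E(V_b − E))]⁻¹ = 1/4.527 = 0.221.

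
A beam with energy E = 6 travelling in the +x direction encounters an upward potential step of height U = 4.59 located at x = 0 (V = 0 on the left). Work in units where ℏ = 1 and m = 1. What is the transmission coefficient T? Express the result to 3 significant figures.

On each side the TISE gives plane waves with k = √(2m(E − V))/ℏ: k₁ = √(2·1·6) = 3.464, k₂ = √(2·1·1.41) = 1.679.
Continuity of ψ and ψ′ at the step yields the reflection amplitude r = (k₁ − k₂)/(k₁ + k₂) = 0.3470; thus R = |r|² = 0.1204, T = 0.8796.

T = 0.880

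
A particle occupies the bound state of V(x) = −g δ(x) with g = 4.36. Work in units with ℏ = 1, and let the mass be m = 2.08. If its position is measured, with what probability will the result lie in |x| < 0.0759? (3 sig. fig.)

P = 0.748

The normalised bound state is ψ = √κ e^{−κ|x|} with κ = mg/ℏ² = 9.069.
P(|x| < d) = ∫_{−d}^{d} κ e^{−2κ|x|} dx = 1 − e^{−2κd} = 1 − e^{−1.377} = 0.7476.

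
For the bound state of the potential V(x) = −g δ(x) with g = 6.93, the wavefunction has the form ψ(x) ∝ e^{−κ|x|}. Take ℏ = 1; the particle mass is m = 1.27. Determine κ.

Integrating the TISE across x = 0 gives the cusp condition ψ'(0⁺) − ψ'(0⁻) = −(2mg/ℏ²)ψ(0).
With ψ ∝ e^{−κ|x|} this yields −2κ = −2mg/ℏ², so κ = mg/ℏ² = 8.801.

κ = 8.80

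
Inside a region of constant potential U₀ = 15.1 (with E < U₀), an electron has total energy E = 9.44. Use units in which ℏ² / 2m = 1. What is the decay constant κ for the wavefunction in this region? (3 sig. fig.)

κ = 2.38

Since E < U₀ the TISE in this region is ψ'' = κ²ψ with κ = √(2m(U₀ − E))/ℏ.
κ = √(2 × 0.5 × 5.66) = 2.379.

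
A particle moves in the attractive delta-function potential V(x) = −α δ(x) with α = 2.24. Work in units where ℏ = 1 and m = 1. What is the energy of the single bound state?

E = -2.51

The bound state is ψ(x) = √κ e^{−κ|x|}. The derivative jump ψ'(0⁺) − ψ'(0⁻) = −(2mα/ℏ²)ψ(0) fixes κ = mα/ℏ² = 2.240.
Then E = −ℏ²κ²/(2m) = −mα²/(2ℏ²) = -2.509.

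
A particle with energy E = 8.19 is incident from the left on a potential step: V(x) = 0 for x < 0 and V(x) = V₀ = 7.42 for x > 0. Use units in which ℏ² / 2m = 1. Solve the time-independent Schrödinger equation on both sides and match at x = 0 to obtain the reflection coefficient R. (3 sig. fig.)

The wavenumbers are k₁ = √(2mE)/ℏ = 2.862 on the left and k₂ = √(2m(E − V₀))/ℏ = 0.8775 on the right.
Continuity of ψ and ψ′ at the step yields the reflection amplitude r = (k₁ − k₂)/(k₁ + k₂) = 0.5307; thus R = |r|² = 0.2816, T = 0.7184.

R = 0.282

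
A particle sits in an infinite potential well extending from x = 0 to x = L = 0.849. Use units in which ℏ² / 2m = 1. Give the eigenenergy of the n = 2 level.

Requiring ψ(0) = ψ(L) = 0 quantises k = nπ/L, hence E_n = ℏ²k²/2m = n²π²ℏ²/(2mL²).
E_2 = 2² × π² / (2 × 0.5 × 0.849²) = 54.77.

E = 54.8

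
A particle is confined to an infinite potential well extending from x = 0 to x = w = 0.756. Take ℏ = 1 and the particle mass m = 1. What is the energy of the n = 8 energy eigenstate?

E = 553

Requiring ψ(0) = ψ(w) = 0 quantises k = nπ/w, hence E_n = ℏ²k²/2m = n²π²ℏ²/(2mw²).
E_8 = 8² × π² / (2 × 1 × 0.756²) = 552.6.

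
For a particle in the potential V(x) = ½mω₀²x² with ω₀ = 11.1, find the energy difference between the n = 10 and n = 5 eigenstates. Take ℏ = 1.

ΔE = 55.5

E_n = ℏω₀(n + ½), so ΔE = (10 − 5) ℏω₀ = 5 × 11.1 = 55.50.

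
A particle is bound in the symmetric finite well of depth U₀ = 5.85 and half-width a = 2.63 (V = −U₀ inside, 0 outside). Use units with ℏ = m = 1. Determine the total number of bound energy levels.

Define the well-strength parameter z₀ = (a/ℏ)√(2mU₀) = 2.63 × √(2·1·5.85) = 8.996.
A new bound state (alternating even/odd) appears each time z₀ passes a multiple of π/2, so N = ⌊2z₀/π⌋ + 1 = ⌊5.727⌋ + 1 = 6.

N = 6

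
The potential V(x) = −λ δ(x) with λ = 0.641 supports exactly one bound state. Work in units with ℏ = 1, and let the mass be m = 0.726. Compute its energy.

The bound state is ψ(x) = √κ e^{−κ|x|}. The derivative jump ψ'(0⁺) − ψ'(0⁻) = −(2mλ/ℏ²)ψ(0) fixes κ = mλ/ℏ² = 0.4654.
Then E = −ℏ²κ²/(2m) = −mλ²/(2ℏ²) = -0.1491.

E = -0.149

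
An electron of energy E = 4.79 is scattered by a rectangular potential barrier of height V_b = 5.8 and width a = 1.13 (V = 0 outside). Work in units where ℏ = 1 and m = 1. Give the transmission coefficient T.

Since E < V_b the interior solution is evanescent with decay constant κ = √(2m(V_b − E))/ℏ = 1.421.
κa = 1.606, sinh(κa) = 2.391.
Matching ψ, ψ′ at both faces gives T = [1 + V_b² sinh²(κa) / (4E(V_b − E))]⁻¹ = 1/10.94 = 0.0914.

T = 0.0914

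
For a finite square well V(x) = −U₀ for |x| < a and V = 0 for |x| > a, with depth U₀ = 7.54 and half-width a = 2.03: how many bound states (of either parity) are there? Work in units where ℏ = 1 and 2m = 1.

Define the well-strength parameter z₀ = (a/ℏ)√(2mU₀) = 2.03 × √(2·0.5·7.54) = 5.574.
The even/odd transcendental equations gain one root per π/2 in z₀, giving N = 1 + ⌊2z₀/π⌋ = 1 + ⌊3.549⌋ = 4.

N = 4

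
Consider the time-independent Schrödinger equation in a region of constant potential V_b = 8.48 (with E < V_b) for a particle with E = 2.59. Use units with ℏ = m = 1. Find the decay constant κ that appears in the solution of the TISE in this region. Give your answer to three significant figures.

Since E < V_b the TISE in this region is ψ'' = κ²ψ with κ = √(2m(V_b − E))/ℏ.
κ = √(2 × 1 × 5.89) = 3.432.

κ = 3.43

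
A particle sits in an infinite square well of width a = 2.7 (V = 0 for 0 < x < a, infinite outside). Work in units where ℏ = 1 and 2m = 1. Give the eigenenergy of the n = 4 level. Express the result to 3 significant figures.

The infinite-well eigenfunctions ψ_n = √(2/a) sin(nπx/a) vanish at both walls, giving E_n = n²π²ℏ²/(2ma²).
E_4 = 4² × π² / (2 × 0.5 × 2.7²) = 21.66.

E = 21.7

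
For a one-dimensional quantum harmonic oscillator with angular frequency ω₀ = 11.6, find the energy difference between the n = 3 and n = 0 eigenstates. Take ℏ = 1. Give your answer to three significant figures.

ΔE = 34.8

E_n = ℏω₀(n + ½), so ΔE = (3 − 0) ℏω₀ = 3 × 11.6 = 34.80.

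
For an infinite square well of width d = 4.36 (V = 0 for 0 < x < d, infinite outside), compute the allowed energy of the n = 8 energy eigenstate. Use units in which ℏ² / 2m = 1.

The infinite-well eigenfunctions ψ_n = √(2/d) sin(nπx/d) vanish at both walls, giving E_n = n²π²ℏ²/(2md²).
E_8 = 8² × π² / (2 × 0.5 × 4.36²) = 33.23.

E = 33.2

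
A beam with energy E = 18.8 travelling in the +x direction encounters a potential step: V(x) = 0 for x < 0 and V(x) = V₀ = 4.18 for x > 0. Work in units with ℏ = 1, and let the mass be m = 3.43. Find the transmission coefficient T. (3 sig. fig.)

The wavenumbers are k₁ = √(2mE)/ℏ = 11.36 on the left and k₂ = √(2m(E − V₀))/ℏ = 10.01 on the right.
Continuity of ψ and ψ′ at the step yields the reflection amplitude r = (k₁ − k₂)/(k₁ + k₂) = 0.06278; thus R = |r|² = 0.003942, T = 0.9961.

T = 0.996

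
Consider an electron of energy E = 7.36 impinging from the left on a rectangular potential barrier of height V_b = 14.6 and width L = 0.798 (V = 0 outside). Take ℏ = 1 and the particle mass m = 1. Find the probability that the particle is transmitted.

T = 0.00917

E < V_b: inside the barrier ψ ∝ e^{±κx} with κ = √(2m(V_b − E))/ℏ = 3.805.
κL = 3.037, sinh(κL) = 10.39.
Matching ψ, ψ′ at both faces gives T = [1 + V_b² sinh²(κL) / (4E(V_b − E))]⁻¹ = 1/109.0 = 0.00917.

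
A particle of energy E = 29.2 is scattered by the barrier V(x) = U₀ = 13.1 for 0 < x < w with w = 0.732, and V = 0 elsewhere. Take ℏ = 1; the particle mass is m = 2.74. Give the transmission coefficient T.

Above the barrier the interior wavenumber is k₂ = √(2m(E − U₀))/ℏ = 9.393, giving phase k₂w = 6.876.
Matching at both interfaces gives T⁻¹ = 1 + U₀² sin²(k₂w) / [4E(E − U₀)] = 1.028, hence T = 0.972.

T = 0.972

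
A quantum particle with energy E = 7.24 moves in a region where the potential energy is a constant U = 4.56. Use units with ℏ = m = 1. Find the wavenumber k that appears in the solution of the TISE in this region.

With E > U the solution is oscillatory, ψ ∝ e^{±ikx} with k = √(2m(E − U))/ℏ.
k = √(2 × 1 × 2.68) = 2.315.

k = 2.32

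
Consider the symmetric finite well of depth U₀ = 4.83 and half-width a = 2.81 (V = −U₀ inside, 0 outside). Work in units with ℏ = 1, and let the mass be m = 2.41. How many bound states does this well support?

Define the well-strength parameter z₀ = (a/ℏ)√(2mU₀) = 2.81 × √(2·2.41·4.83) = 13.56.
A new bound state (alternating even/odd) appears each time z₀ passes a multiple of π/2, so N = ⌊2z₀/π⌋ + 1 = ⌊8.631⌋ + 1 = 9.

N = 9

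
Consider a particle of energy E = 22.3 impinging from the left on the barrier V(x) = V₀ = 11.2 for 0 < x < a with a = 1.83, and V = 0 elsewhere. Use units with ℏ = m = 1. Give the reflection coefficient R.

E > V₀: inside the barrier k₂ = √(2m(E − V₀))/ℏ = 4.712, k₂a = 8.622.
T = [1 + V₀² sin²(k₂a) / (4E(E − V₀))]⁻¹ = 1/1.065 = 0.939.
R = 1 − T = 0.0615.

R = 0.0615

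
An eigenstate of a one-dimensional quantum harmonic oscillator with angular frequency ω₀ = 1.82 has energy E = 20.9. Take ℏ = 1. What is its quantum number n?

E_n = ℏω₀(n + ½) ⇒ n = E/(ℏω₀) − ½ = 20.9/1.82 − 0.5 = 10.984 → n = 11.

n = 11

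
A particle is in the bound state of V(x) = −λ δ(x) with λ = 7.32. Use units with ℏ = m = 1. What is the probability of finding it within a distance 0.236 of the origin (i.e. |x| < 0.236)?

P = 0.968

The normalised bound state is ψ = √κ e^{−κ|x|} with κ = mλ/ℏ² = 7.320.
P(|x| < d) = ∫_{−d}^{d} κ e^{−2κ|x|} dx = 1 − e^{−2κd} = 1 − e^{−3.455} = 0.9684.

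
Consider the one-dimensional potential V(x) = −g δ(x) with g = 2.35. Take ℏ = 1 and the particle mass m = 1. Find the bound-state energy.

For x ≠ 0 the bound state is ψ ∝ e^{−κ|x|}; integrating the TISE across the delta gives the cusp condition 2κ = 2mg/ℏ², so κ = 2.350.
Then E = −ℏ²κ²/(2m) = −mg²/(2ℏ²) = -2.761.

E = -2.76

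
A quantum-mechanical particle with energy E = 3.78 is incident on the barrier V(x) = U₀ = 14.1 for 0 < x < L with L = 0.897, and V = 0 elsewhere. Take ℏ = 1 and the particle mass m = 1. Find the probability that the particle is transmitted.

T = 0.000906

E < U₀: inside the barrier ψ ∝ e^{±κx} with κ = √(2m(U₀ − E))/ℏ = 4.543.
κL = 4.075, sinh(κL) = 29.42.
Matching ψ, ψ′ at both faces gives T = [1 + U₀² sinh²(κL) / (4E(U₀ − E))]⁻¹ = 1/1104 = 0.000906.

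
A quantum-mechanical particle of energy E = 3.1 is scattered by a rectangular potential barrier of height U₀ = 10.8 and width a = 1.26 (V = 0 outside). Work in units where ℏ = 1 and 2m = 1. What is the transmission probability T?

T = 0.00300

Since E < U₀ the interior solution is evanescent with decay constant κ = √(2m(U₀ − E))/ℏ = 2.775.
κa = 3.496, sinh(κa) = 16.48.
Matching ψ, ψ′ at both faces gives T = [1 + U₀² sinh²(κa) / (4E(U₀ − E))]⁻¹ = 1/332.9 = 0.00300.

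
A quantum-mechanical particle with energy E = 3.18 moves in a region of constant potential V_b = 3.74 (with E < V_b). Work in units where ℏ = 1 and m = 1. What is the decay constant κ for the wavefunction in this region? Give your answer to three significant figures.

Since E < V_b the TISE in this region is ψ'' = κ²ψ with κ = √(2m(V_b − E))/ℏ.
κ = √(2 × 1 × 0.56) = 1.058.

κ = 1.06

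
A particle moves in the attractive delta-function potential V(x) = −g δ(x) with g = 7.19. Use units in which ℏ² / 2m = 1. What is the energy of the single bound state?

E = -12.9

For x ≠ 0 the bound state is ψ ∝ e^{−κ|x|}; integrating the TISE across the delta gives the cusp condition 2κ = 2mg/ℏ², so κ = 3.595.
Then E = −ℏ²κ²/(2m) = −mg²/(2ℏ²) = -12.92.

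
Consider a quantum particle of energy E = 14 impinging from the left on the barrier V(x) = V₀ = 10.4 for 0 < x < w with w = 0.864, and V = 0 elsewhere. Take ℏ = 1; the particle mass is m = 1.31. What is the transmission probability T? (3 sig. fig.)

T = 0.894

E > V₀: inside the barrier k₂ = √(2m(E − V₀))/ℏ = 3.071, k₂w = 2.653.
Matching at both interfaces gives T⁻¹ = 1 + V₀² sin²(k₂w) / [4E(E − V₀)] = 1.118, hence T = 0.894.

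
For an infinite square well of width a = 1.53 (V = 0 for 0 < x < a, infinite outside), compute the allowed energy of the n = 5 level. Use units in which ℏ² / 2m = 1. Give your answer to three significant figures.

E = 105

Requiring ψ(0) = ψ(a) = 0 quantises k = nπ/a, hence E_n = ℏ²k²/2m = n²π²ℏ²/(2ma²).
E_5 = 5² × π² / (2 × 0.5 × 1.53²) = 105.4.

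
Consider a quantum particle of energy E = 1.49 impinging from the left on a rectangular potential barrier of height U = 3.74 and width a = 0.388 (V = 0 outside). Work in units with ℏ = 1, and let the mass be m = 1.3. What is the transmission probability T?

T = 0.450

E < U: inside the barrier ψ ∝ e^{±κx} with κ = √(2m(U − E))/ℏ = 2.419.
κa = 0.9384, sinh(κa) = 1.082.
Matching ψ, ψ′ at both faces gives T = [1 + U² sinh²(κa) / (4E(U − E))]⁻¹ = 1/2.222 = 0.450.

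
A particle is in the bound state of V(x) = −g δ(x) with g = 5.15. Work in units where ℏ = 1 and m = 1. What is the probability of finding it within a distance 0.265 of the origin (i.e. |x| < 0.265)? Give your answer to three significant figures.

The normalised bound state is ψ = √κ e^{−κ|x|} with κ = mg/ℏ² = 5.150.
P(|x| < d) = ∫_{−d}^{d} κ e^{−2κ|x|} dx = 1 − e^{−2κd} = 1 − e^{−2.730} = 0.9347.

P = 0.935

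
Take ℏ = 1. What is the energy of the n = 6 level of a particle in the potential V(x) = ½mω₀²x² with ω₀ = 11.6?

The oscillator eigenvalues are E_n = ℏω₀(n + ½), so E_6 = 11.6 × 6.5 = 75.40.

E = 75.4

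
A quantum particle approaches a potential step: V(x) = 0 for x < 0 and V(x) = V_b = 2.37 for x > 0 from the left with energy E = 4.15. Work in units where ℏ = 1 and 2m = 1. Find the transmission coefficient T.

T = 0.957

The wavenumbers are k₁ = √(2mE)/ℏ = 2.037 on the left and k₂ = √(2m(E − V_b))/ℏ = 1.334 on the right.
Continuity of ψ and ψ′ at the step yields the reflection amplitude r = (k₁ − k₂)/(k₁ + k₂) = 0.2085; thus R = |r|² = 0.04348, T = 0.9565.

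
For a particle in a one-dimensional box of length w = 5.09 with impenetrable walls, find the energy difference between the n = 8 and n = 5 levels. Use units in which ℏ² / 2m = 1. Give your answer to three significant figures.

E_n = n²π²ℏ²/(2mw²), so ΔE = (8² − 5²) π²ℏ²/(2mw²).
ΔE = 39 × π² / (2 × 0.5 × 5.09²) = 14.86.

ΔE = 14.9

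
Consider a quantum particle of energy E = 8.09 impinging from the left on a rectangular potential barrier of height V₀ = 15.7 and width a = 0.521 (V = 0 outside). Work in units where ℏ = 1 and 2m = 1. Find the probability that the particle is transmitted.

Since E < V₀ the interior solution is evanescent with decay constant κ = √(2m(V₀ − E))/ℏ = 2.759.
κa = 1.437, sinh(κa) = 1.986.
The exact tunnelling result is T⁻¹ = 1 + V₀² sinh²(κa) / [4E(V₀ − E)] = 4.947, so T = 0.202.

T = 0.202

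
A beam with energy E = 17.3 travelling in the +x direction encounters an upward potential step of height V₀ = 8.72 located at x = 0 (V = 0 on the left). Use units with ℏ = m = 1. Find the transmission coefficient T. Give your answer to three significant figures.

T = 0.970

On each side the TISE gives plane waves with k = √(2m(E − V))/ℏ: k₁ = √(2·1·17.3) = 5.882, k₂ = √(2·1·8.58) = 4.142.
Continuity of ψ and ψ′ at the step yields the reflection amplitude r = (k₁ − k₂)/(k₁ + k₂) = 0.1735; thus R = |r|² = 0.03012, T = 0.9699.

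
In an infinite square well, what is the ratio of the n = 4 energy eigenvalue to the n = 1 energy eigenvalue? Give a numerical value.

16

E_n = n²π²ℏ²/(2mL²) so the ratio is n₂²/n₁² = 16/1 = 16.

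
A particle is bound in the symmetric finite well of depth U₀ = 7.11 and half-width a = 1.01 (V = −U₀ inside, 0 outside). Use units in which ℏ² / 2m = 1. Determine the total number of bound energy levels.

The dimensionless depth is z₀ = a√(2mU₀)/ℏ = 1.01 × √(7.110) = 2.693.
The even/odd transcendental equations gain one root per π/2 in z₀, giving N = 1 + ⌊2z₀/π⌋ = 1 + ⌊1.714⌋ = 2.

N = 2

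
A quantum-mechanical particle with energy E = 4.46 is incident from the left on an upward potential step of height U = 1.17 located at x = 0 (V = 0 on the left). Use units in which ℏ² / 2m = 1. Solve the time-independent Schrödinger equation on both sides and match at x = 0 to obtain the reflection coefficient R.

The wavenumbers are k₁ = √(2mE)/ℏ = 2.112 on the left and k₂ = √(2m(E − U))/ℏ = 1.814 on the right.
Matching ψ and ψ′ at x = 0 gives r = (k₁ − k₂)/(k₁ + k₂), so R = r² = 0.005764 and T = 1 − R = 0.9942.

R = 0.00576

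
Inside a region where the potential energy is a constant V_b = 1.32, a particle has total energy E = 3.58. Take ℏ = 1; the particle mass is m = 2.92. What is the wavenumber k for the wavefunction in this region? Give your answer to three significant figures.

k = 3.63

With E > V_b the solution is oscillatory, ψ ∝ e^{±ikx} with k = √(2m(E − V_b))/ℏ.
k = √(2 × 2.92 × 2.26) = 3.633.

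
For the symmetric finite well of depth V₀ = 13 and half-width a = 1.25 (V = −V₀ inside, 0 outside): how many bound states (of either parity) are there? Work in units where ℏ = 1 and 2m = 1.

N = 3

The dimensionless depth is z₀ = a√(2mV₀)/ℏ = 1.25 × √(13.00) = 4.507.
The even/odd transcendental equations gain one root per π/2 in z₀, giving N = 1 + ⌊2z₀/π⌋ = 1 + ⌊2.869⌋ = 3.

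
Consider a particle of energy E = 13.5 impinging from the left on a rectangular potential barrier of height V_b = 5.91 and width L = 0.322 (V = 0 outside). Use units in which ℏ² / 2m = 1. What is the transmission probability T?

T = 0.951

E > V_b: inside the barrier k₂ = √(2m(E − V_b))/ℏ = 2.755, k₂L = 0.8871.
T = [1 + V_b² sin²(k₂L) / (4E(E − V_b))]⁻¹ = 1/1.051 = 0.951.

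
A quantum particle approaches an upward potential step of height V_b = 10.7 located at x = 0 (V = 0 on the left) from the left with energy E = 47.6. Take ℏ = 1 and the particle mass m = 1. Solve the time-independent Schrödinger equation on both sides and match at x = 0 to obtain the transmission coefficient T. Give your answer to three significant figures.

T = 0.996

On each side the TISE gives plane waves with k = √(2m(E − V))/ℏ: k₁ = √(2·1·47.6) = 9.757, k₂ = √(2·1·36.9) = 8.591.
Continuity of ψ and ψ′ at the step yields the reflection amplitude r = (k₁ − k₂)/(k₁ + k₂) = 0.06357; thus R = |r|² = 0.004041, T = 0.9960.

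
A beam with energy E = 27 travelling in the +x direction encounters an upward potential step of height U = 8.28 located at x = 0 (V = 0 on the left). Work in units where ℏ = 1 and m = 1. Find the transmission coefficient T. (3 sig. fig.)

On each side the TISE gives plane waves with k = √(2m(E − V))/ℏ: k₁ = √(2·1·27) = 7.348, k₂ = √(2·1·18.72) = 6.119.
Continuity of ψ and ψ′ at the step yields the reflection amplitude r = (k₁ − k₂)/(k₁ + k₂) = 0.09131; thus R = |r|² = 0.008337, T = 0.9917.

T = 0.992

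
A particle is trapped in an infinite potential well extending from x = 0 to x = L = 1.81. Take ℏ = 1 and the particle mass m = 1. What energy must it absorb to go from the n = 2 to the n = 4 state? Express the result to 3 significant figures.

ΔE = 18.1

E_n = n²π²ℏ²/(2mL²), so ΔE = (4² − 2²) π²ℏ²/(2mL²).
ΔE = 12 × π² / (2 × 1 × 1.81²) = 18.08.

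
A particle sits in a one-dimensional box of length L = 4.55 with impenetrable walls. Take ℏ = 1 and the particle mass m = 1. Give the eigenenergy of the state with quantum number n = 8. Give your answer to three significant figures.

E = 15.3

The infinite-well eigenfunctions ψ_n = √(2/L) sin(nπx/L) vanish at both walls, giving E_n = n²π²ℏ²/(2mL²).
E_8 = 8² × π² / (2 × 1 × 4.55²) = 15.26.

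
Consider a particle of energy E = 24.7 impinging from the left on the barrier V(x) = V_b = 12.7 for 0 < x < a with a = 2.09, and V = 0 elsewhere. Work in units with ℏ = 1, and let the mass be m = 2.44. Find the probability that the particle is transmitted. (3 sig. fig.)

T = 0.989

Above the barrier the interior wavenumber is k₂ = √(2m(E − V_b))/ℏ = 7.652, giving phase k₂a = 15.99.
Matching at both interfaces gives T⁻¹ = 1 + V_b² sin²(k₂a) / [4E(E − V_b)] = 1.011, hence T = 0.989.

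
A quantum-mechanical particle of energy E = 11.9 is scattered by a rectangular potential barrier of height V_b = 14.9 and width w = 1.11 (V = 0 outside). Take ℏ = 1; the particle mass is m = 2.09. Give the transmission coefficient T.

T = 0.000991

Since E < V_b the interior solution is evanescent with decay constant κ = √(2m(V_b − E))/ℏ = 3.541.
κw = 3.931, sinh(κw) = 25.46.
Matching ψ, ψ′ at both faces gives T = [1 + V_b² sinh²(κw) / (4E(V_b − E))]⁻¹ = 1/1009 = 0.000991.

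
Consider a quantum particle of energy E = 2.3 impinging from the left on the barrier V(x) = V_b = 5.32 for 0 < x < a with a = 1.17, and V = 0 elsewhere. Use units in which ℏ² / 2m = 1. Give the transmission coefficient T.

T = 0.0651

E < V_b: inside the barrier ψ ∝ e^{±κx} with κ = √(2m(V_b − E))/ℏ = 1.738.
κa = 2.033, sinh(κa) = 3.754.
Matching ψ, ψ′ at both faces gives T = [1 + V_b² sinh²(κa) / (4E(V_b − E))]⁻¹ = 1/15.36 = 0.0651.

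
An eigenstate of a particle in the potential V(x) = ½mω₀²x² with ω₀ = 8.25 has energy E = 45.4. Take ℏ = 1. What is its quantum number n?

E_n = ℏω₀(n + ½) ⇒ n = E/(ℏω₀) − ½ = 45.4/8.25 − 0.5 = 5.003 → n = 5.

n = 5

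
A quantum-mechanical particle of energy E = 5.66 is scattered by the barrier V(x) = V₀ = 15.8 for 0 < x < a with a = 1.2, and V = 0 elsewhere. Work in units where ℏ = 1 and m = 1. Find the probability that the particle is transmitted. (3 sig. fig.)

E < V₀: inside the barrier ψ ∝ e^{±κx} with κ = √(2m(V₀ − E))/ℏ = 4.503.
κa = 5.404, sinh(κa) = 111.1.
The exact tunnelling result is T⁻¹ = 1 + V₀² sinh²(κa) / [4E(V₀ − E)] = 13430, so T = 0.0000744.

T = 0.0000744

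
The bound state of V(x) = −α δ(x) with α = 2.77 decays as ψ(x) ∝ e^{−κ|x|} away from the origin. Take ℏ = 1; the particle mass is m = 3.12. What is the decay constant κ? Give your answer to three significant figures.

κ = 8.64

Integrate −(ℏ²/2m)ψ'' − αδ(x)ψ = Eψ from −ε to +ε: the ψ'' term gives ψ'(0⁺) − ψ'(0⁻) and the δ term gives −(2mα/ℏ²)ψ(0).
With ψ ∝ e^{−κ|x|} this yields −2κ = −2mα/ℏ², so κ = mα/ℏ² = 8.642.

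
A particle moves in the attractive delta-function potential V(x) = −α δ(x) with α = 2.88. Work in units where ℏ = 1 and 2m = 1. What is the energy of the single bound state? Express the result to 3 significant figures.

The bound state is ψ(x) = √κ e^{−κ|x|}. The derivative jump ψ'(0⁺) − ψ'(0⁻) = −(2mα/ℏ²)ψ(0) fixes κ = mα/ℏ² = 1.440.
Then E = −ℏ²κ²/(2m) = −mα²/(2ℏ²) = -2.074.

E = -2.07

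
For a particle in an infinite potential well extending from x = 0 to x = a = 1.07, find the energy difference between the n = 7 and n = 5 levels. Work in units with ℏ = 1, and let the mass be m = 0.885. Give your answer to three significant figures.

E_n = n²π²ℏ²/(2ma²), so ΔE = (7² − 5²) π²ℏ²/(2ma²).
ΔE = 24 × π² / (2 × 0.885 × 1.07²) = 116.9.

ΔE = 117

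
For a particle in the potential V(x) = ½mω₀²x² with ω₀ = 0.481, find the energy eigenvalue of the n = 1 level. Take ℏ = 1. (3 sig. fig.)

The oscillator eigenvalues are E_n = ℏω₀(n + ½), so E_1 = 0.481 × 1.5 = 0.7215.

E = 0.722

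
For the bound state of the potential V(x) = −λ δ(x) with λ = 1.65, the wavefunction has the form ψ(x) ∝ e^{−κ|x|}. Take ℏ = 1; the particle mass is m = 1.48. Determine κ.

Integrating the TISE across x = 0 gives the cusp condition ψ'(0⁺) − ψ'(0⁻) = −(2mλ/ℏ²)ψ(0).
With ψ ∝ e^{−κ|x|} this yields −2κ = −2mλ/ℏ², so κ = mλ/ℏ² = 2.442.

κ = 2.44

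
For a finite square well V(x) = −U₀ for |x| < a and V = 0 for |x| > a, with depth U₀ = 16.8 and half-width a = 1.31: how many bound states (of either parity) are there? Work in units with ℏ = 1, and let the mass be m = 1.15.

The dimensionless depth is z₀ = a√(2mU₀)/ℏ = 1.31 × √(38.64) = 8.143.
The even/odd transcendental equations gain one root per π/2 in z₀, giving N = 1 + ⌊2z₀/π⌋ = 1 + ⌊5.184⌋ = 6.

N = 6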